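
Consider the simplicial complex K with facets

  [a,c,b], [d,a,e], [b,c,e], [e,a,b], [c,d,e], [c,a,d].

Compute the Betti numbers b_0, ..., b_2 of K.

b_0 = 1, b_1 = 0, b_2 = 1.

Fix the vertex order a < b < c < d < e and write every simplex with vertices in increasing order. Then dim K = 2 and the simplices of K are:

  0-simplices (5): a, b, c, d, e
  1-simplices (9): ab, ac, ad, ae, bc, be, cd, ce, de
  2-simplices (6): abc, abe, acd, ade, bce, cde

Hence C_0 ≅ Z^5, C_1 ≅ Z^9, C_2 ≅ Z^6.

Boundary ∂_1: C_1 → C_0 maps an edge to its endpoints' difference, ∂[p,q] = q − p. For instance
  ∂ac = c − a.
The resulting 5×9 matrix has rank 4, and its Smith normal form has invariant factors (1,1,1,1).

The boundary map ∂_2: C_2 → C_1 acts by ∂[p,q,r] = [q,r] − [p,r] + [p,q]. For instance
  ∂abc = bc − ac + ab,
  ∂cde = de − ce + cd.
The resulting 9×6 matrix has rank 5, and its Smith normal form has invariant factors (1,1,1,1,1).

Computing H_k = (kernel of ∂_k) / (image of ∂_{k+1}):

  H_0: rank C_0 − rank ∂_1 = 5 − 4 = 1, and the invariant factors of ∂_1 are all 1, so H_0 = Z.
  H_1: rank ker ∂_1 − rank ∂_2 = (9 − 4) − 5 = 0, and the invariant factors of ∂_2 are all 1, so H_1 = 0.
  H_2: rank ker ∂_2 − rank ∂_3 = (6 − 5) − 0 = 1, and there is no ∂_3, so H_2 = Z.

(K is a triangulation of the 2-sphere S^2.)

Hence the Betti numbers are b_0 = 1, b_1 = 0, b_2 = 1.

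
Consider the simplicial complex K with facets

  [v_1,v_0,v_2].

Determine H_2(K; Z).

Order the vertices as v_0 < v_1 < v_2. Listing each simplex with vertices in this order, K has dimension 2 with simplices:

  0-simplices (3): [v_0], [v_1], [v_2]
  1-simplices (3): [v_0,v_1], [v_0,v_2], [v_1,v_2]
  2-simplices (1): [v_0,v_1,v_2]

Hence C_0 ≅ Z^3, C_1 ≅ Z^3, C_2 ≅ Z^1.

The boundary map ∂_1: C_1 → C_0 maps an edge to its endpoints' difference, ∂[p,q] = q − p. For instance
  ∂[v_0,v_2] = [v_2] − [v_0].
The resulting 3×3 matrix has rank 2, and its Smith normal form has invariant factors (1,1).

The boundary map ∂_2: C_2 → C_1 sends each 2-simplex [p,q,r] to [q,r] − [p,r] + [p,q]. For instance
  ∂[v_0,v_1,v_2] = [v_1,v_2] − [v_0,v_2] + [v_0,v_1].
As a 3×1 matrix over Z this has rank 1, with invariant factors (1).

Computing H_k = (kernel of ∂_k) / (image of ∂_{k+1}):

  H_2: rank ker ∂_2 − rank ∂_3 = (1 − 1) − 0 = 0, and there is no ∂_3, so H_2 = 0.

H_2 = 0.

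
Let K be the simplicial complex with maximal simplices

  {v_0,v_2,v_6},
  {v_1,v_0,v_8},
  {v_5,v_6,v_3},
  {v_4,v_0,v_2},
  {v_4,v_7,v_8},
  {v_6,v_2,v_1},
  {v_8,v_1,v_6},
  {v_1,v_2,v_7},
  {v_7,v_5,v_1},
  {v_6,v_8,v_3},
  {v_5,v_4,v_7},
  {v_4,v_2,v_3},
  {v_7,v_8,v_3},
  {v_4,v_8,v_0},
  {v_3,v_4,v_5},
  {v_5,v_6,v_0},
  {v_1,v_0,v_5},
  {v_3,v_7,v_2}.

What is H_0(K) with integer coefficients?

H_0 ≅ Z.

Take the total order v_0 < v_1 < v_2 < v_3 < v_4 < v_5 < v_6 < v_7 < v_8 on the vertex set. Then K (dimension 2) consists of the simplices:

  0-simplices (9): [v_0], [v_1], [v_2], [v_3], [v_4], [v_5], [v_6], [v_7], [v_8]
  1-simplices (27): (27 of them)
  2-simplices (18): (18 of them)

so the chain groups are C_0 ≅ Z^9, C_1 ≅ Z^27, C_2 ≅ Z^18.

∂_1: C_1 → C_0 sends each edge [p,q] (with p < q) to q − p. For instance
  ∂[v_5,v_7] = [v_7] − [v_5].
The resulting 9×27 matrix has rank 8, and its Smith normal form has invariant factors (1,1,1,1,1,1,1,1).

Boundary ∂_2: C_2 → C_1 sends each 2-simplex [p,q,r] to [q,r] − [p,r] + [p,q]. For instance
  ∂[v_0,v_2,v_4] = [v_2,v_4] − [v_0,v_4] + [v_0,v_2],
  ∂[v_0,v_4,v_8] = [v_4,v_8] − [v_0,v_8] + [v_0,v_4].
The resulting 27×18 matrix has rank 18, and its Smith normal form has invariant factors (1,1,1,1,1,1,1,1,1,1,1,1,1,1,1,1,1,2).

Computing H_k = (kernel of ∂_k) / (image of ∂_{k+1}):

  H_0: rank C_0 − rank ∂_1 = 9 − 8 = 1, and the invariant factors of ∂_1 are all 1, so H_0 ≅ Z.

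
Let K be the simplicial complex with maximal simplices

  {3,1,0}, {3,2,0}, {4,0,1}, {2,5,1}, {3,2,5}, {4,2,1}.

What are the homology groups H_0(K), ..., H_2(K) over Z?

Fix the vertex order 0 < 1 < 2 < 3 < 4 < 5 and write every simplex with vertices in increasing order. Then dim K = 2 and the simplices of K are:

  0-simplices (6): [0], [1], [2], [3], [4], [5]
  1-simplices (12): [0,1], [0,2], [0,3], [0,4], [1,2], [1,3], [1,4], [1,5], [2,3], [2,4], [2,5], [3,5]
  2-simplices (6): [0,1,3], [0,1,4], [0,2,3], [1,2,4], [1,2,5], [2,3,5]

so the chain groups are C_0 ≅ Z^6, C_1 ≅ Z^12, C_2 ≅ Z^6.

∂_1: C_1 → C_0 is given by ∂[p,q] = [q] − [p]. For instance
  ∂[0,3] = [3] − [0].
The 6×12 boundary matrix has rank 5 and Smith normal form diag(1,1,1,1,1).

∂_2: C_2 → C_1 sends each 2-simplex [p,q,r] to [q,r] − [p,r] + [p,q]. For instance
  ∂[1,2,5] = [2,5] − [1,5] + [1,2],
  ∂[0,2,3] = [2,3] − [0,3] + [0,2].
The resulting 12×6 matrix has rank 6, and its Smith normal form has invariant factors (1,1,1,1,1,1).

Reading off H_k = ker ∂_k / im ∂_{k+1}:

  H_0: rank C_0 − rank ∂_1 = 6 − 5 = 1, and the invariant factors of ∂_1 are all 1, so H_0 ≅ Z.
  H_1: rank ker ∂_1 − rank ∂_2 = (12 − 5) − 6 = 1, and the invariant factors of ∂_2 are all 1, so H_1 ≅ Z.
  H_2: rank ker ∂_2 − rank ∂_3 = (6 − 6) − 0 = 0, and there is no ∂_3, so H_2 ≅ 0.

(K is a triangulation of the cylinder S^1 x I.)

H_0 = Z,  H_1 = Z,  H_2 = 0.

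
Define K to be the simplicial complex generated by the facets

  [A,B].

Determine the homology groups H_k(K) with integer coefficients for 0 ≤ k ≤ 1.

H_0 = Z,  H_1 = 0.

We work with the vertex ordering A < B. The simplices of K, each written with vertices in increasing order, are:

  0-simplices (2): A, B
  1-simplices (1): AB

so the chain groups are C_0 ≅ Z^2, C_1 ≅ Z^1.

Boundary ∂_1: C_1 → C_0 is given by ∂[p,q] = [q] − [p].
This gives a 2×1 integer matrix of rank 1; reducing to Smith normal form yields diagonal entries (1).

Reading off H_k = ker ∂_k / im ∂_{k+1}:

  H_0: rank C_0 − rank ∂_1 = 2 − 1 = 1, and the invariant factors of ∂_1 are all 1, so H_0 ≅ Z.
  H_1: rank ker ∂_1 − rank ∂_2 = (1 − 1) − 0 = 0, and there is no ∂_2, so H_1 ≅ 0.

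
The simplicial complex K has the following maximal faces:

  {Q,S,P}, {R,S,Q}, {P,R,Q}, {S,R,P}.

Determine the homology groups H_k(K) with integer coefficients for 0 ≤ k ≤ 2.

Fix the vertex order P < Q < R < S and write every simplex with vertices in increasing order. Then dim K = 2 and the simplices of K are:

  0-simplices (4): P, Q, R, S
  1-simplices (6): PQ, PR, PS, QR, QS, RS
  2-simplices (4): PQR, PQS, PRS, QRS

so the chain groups are C_0 ≅ Z^4, C_1 ≅ Z^6, C_2 ≅ Z^4.

The boundary map ∂_1: C_1 → C_0 sends each edge [p,q] (with p < q) to q − p.
As a 4×6 matrix over Z this has rank 3, with invariant factors (1,1,1).

∂_2: C_2 → C_1 maps a triangle to the signed sum of its edges. For instance
  ∂QRS = RS − QS + QR,
  ∂PQS = QS − PS + PQ.
This gives a 6×4 integer matrix of rank 3; reducing to Smith normal form yields diagonal entries (1,1,1).

Now H_k = ker ∂_k / im ∂_{k+1}, so:

  H_0: rank C_0 − rank ∂_1 = 4 − 3 = 1, and the invariant factors of ∂_1 are all 1, so H_0 ≅ Z.
  H_1: rank ker ∂_1 − rank ∂_2 = (6 − 3) − 3 = 0, and the invariant factors of ∂_2 are all 1, so H_1 ≅ 0.
  H_2: rank ker ∂_2 − rank ∂_3 = (4 − 3) − 0 = 1, and there is no ∂_3, so H_2 ≅ Z.

(K is a triangulation of the 2-sphere S^2.)

H_0 = Z,  H_1 = 0,  H_2 = Z.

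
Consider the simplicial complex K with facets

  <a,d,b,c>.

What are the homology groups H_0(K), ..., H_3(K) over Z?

We work with the vertex ordering a < b < c < d. The simplices of K, each written with vertices in increasing order, are:

  0-simplices (4): a, b, c, d
  1-simplices (6): ab, ac, ad, bc, bd, cd
  2-simplices (4): abc, abd, acd, bcd
  3-simplices (1): abcd

Hence C_0 ≅ Z^4, C_1 ≅ Z^6, C_2 ≅ Z^4, C_3 ≅ Z^1.

Boundary ∂_1: C_1 → C_0 is given by ∂[p,q] = [q] − [p].
The resulting 4×6 matrix has rank 3, and its Smith normal form has invariant factors (1,1,1).

∂_2: C_2 → C_1 sends each 2-simplex [p,q,r] to [q,r] − [p,r] + [p,q]. For instance
  ∂abd = bd − ad + ab,
  ∂acd = cd − ad + ac.
The 6×4 boundary matrix has rank 3 and Smith normal form diag(1,1,1).

Boundary ∂_3: C_3 → C_2 sends each 3-simplex σ to the alternating sum Σ_i (−1)^i (σ with its i-th vertex removed). For instance
  ∂abcd = bcd − acd + abd − abc.
The 4×1 boundary matrix has rank 1 and Smith normal form diag(1).

Now H_k = ker ∂_k / im ∂_{k+1}, so:

  H_0: rank C_0 − rank ∂_1 = 4 − 3 = 1, and the invariant factors of ∂_1 are all 1, so H_0 ≅ Z.
  H_1: rank ker ∂_1 − rank ∂_2 = (6 − 3) − 3 = 0, and the invariant factors of ∂_2 are all 1, so H_1 ≅ 0.
  H_2: rank ker ∂_2 − rank ∂_3 = (4 − 3) − 1 = 0, and the invariant factors of ∂_3 are all 1, so H_2 ≅ 0.
  H_3: rank ker ∂_3 − rank ∂_4 = (1 − 1) − 0 = 0, and there is no ∂_4, so H_3 ≅ 0.

(K is a triangulation of the 3-simplex.)

H_0 = Z,  H_1 = 0,  H_2 = 0,  H_3 = 0.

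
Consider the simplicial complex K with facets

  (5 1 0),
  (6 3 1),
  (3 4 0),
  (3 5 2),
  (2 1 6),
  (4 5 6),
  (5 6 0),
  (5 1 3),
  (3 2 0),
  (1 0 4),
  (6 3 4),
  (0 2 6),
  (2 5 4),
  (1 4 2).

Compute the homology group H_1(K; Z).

Fix the vertex order 0 < 1 < 2 < 3 < 4 < 5 < 6 and write every simplex with vertices in increasing order. Then dim K = 2 and the simplices of K are:

  0-simplices (7): [0], [1], [2], [3], [4], [5], [6]
  1-simplices (21): [0,1], [0,2], [0,3], [0,4], [0,5], [0,6], [1,2], [1,3], [1,4], [1,5], [1,6], [2,3], [2,4], [2,5], [2,6], [3,4], [3,5], [3,6], [4,5], [4,6], [5,6]
  2-simplices (14): [0,1,4], [0,1,5], [0,2,3], [0,2,6], [0,3,4], [0,5,6], [1,2,4], [1,2,6], [1,3,5], [1,3,6], [2,3,5], [2,4,5], [3,4,6], [4,5,6]

Hence C_0 ≅ Z^7, C_1 ≅ Z^21, C_2 ≅ Z^14.

∂_1: C_1 → C_0 maps an edge to its endpoints' difference, ∂[p,q] = q − p. For instance
  ∂[0,1] = [1] − [0].
The resulting 7×21 matrix has rank 6, and its Smith normal form has invariant factors (1,1,1,1,1,1).

∂_2: C_2 → C_1 sends each 2-simplex [p,q,r] to [q,r] − [p,r] + [p,q]. For instance
  ∂[2,3,5] = [3,5] − [2,5] + [2,3],
  ∂[0,1,5] = [1,5] − [0,5] + [0,1].
The resulting 21×14 matrix has rank 13, and its Smith normal form has invariant factors (1,1,1,1,1,1,1,1,1,1,1,1,1).

From H_k ≅ ker(∂_k) / im(∂_{k+1}) we obtain:

  H_1: rank ker ∂_1 − rank ∂_2 = (21 − 6) − 13 = 2, and the invariant factors of ∂_2 are all 1, so H_1 ≅ Z^2.

H_1 = Z^2.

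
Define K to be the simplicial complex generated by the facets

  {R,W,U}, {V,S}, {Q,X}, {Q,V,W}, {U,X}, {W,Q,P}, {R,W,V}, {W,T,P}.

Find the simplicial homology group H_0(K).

Take the total order P < Q < R < S < T < U < V < W < X on the vertex set. Then K (dimension 2) consists of the simplices:

  0-simplices (9): P, Q, R, S, T, U, V, W, X
  1-simplices (14): PQ, PT, PW, QV, QW, QX, RU, RV, RW, SV, TW, UW, UX, VW
  2-simplices (5): PQW, PTW, QVW, RUW, RVW

Hence C_0 ≅ Z^9, C_1 ≅ Z^14, C_2 ≅ Z^5.

∂_1: C_1 → C_0 maps an edge to its endpoints' difference, ∂[p,q] = q − p.
The resulting 9×14 matrix has rank 8, and its Smith normal form has invariant factors (1,1,1,1,1,1,1,1).

∂_2: C_2 → C_1 maps a triangle to the signed sum of its edges. For instance
  ∂QVW = VW − QW + QV,
  ∂PQW = QW − PW + PQ.
The 14×5 boundary matrix has rank 5 and Smith normal form diag(1,1,1,1,1).

Computing H_k = (kernel of ∂_k) / (image of ∂_{k+1}):

  H_0: rank C_0 − rank ∂_1 = 9 − 8 = 1, and the invariant factors of ∂_1 are all 1, so H_0 ≅ Z.

H_0 = Z.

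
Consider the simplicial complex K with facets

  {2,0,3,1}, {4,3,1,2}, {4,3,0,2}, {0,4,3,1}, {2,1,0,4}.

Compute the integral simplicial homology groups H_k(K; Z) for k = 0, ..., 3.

H_0 ≅ Z,  H_1 = 0,  H_2 = 0,  H_3 ≅ Z.

Fix the vertex order 0 < 1 < 2 < 3 < 4 and write every simplex with vertices in increasing order. Then dim K = 3 and the simplices of K are:

  0-simplices (5): [0], [1], [2], [3], [4]
  1-simplices (10): [0,1], [0,2], [0,3], [0,4], [1,2], [1,3], [1,4], [2,3], [2,4], [3,4]
  2-simplices (10): [0,1,2], [0,1,3], [0,1,4], [0,2,3], [0,2,4], [0,3,4], [1,2,3], [1,2,4], [1,3,4], [2,3,4]
  3-simplices (5): [0,1,2,3], [0,1,2,4], [0,1,3,4], [0,2,3,4], [1,2,3,4]

Hence C_0 ≅ Z^5, C_1 ≅ Z^10, C_2 ≅ Z^10, C_3 ≅ Z^5.

The boundary map ∂_1: C_1 → C_0 is given by ∂[p,q] = [q] − [p]. For instance
  ∂[1,2] = [2] − [1].
The 5×10 boundary matrix has rank 4 and Smith normal form diag(1,1,1,1).

∂_2: C_2 → C_1 sends each 2-simplex [p,q,r] to [q,r] − [p,r] + [p,q]. For instance
  ∂[0,2,4] = [2,4] − [0,4] + [0,2],
  ∂[0,1,4] = [1,4] − [0,4] + [0,1].
The resulting 10×10 matrix has rank 6, and its Smith normal form has invariant factors (1,1,1,1,1,1).

The boundary map ∂_3: C_3 → C_2 sends each 3-simplex σ to the alternating sum Σ_i (−1)^i (σ with its i-th vertex removed). For instance
  ∂[0,1,3,4] = [1,3,4] − [0,3,4] + [0,1,4] − [0,1,3],
  ∂[0,2,3,4] = [2,3,4] − [0,3,4] + [0,2,4] − [0,2,3].
As a 10×5 matrix over Z this has rank 4, with invariant factors (1,1,1,1).

Now H_k = ker ∂_k / im ∂_{k+1}, so:

  H_0: rank C_0 − rank ∂_1 = 5 − 4 = 1, and the invariant factors of ∂_1 are all 1, so H_0 ≅ Z.
  H_1: rank ker ∂_1 − rank ∂_2 = (10 − 4) − 6 = 0, and the invariant factors of ∂_2 are all 1, so H_1 ≅ 0.
  H_2: rank ker ∂_2 − rank ∂_3 = (10 − 6) − 4 = 0, and the invariant factors of ∂_3 are all 1, so H_2 ≅ 0.
  H_3: rank ker ∂_3 − rank ∂_4 = (5 − 4) − 0 = 1, and there is no ∂_4, so H_3 ≅ Z.

(K is a triangulation of the 3-sphere S^3.)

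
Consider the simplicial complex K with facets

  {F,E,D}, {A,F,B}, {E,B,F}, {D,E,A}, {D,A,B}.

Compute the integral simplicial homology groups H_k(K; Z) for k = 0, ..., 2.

We work with the vertex ordering A < B < D < E < F. The simplices of K, each written with vertices in increasing order, are:

  0-simplices (5): A, B, D, E, F
  1-simplices (10): AB, AD, AE, AF, BD, BE, BF, DE, DF, EF
  2-simplices (5): ABD, ABF, ADE, BEF, DEF

giving chain groups C_0 ≅ Z^5, C_1 ≅ Z^10, C_2 ≅ Z^5.

Boundary ∂_1: C_1 → C_0 sends each edge [p,q] (with p < q) to q − p. For instance
  ∂AD = D − A.
The 5×10 boundary matrix has rank 4 and Smith normal form diag(1,1,1,1).

∂_2: C_2 → C_1 sends each 2-simplex [p,q,r] to [q,r] − [p,r] + [p,q]. For instance
  ∂BEF = EF − BF + BE,
  ∂DEF = EF − DF + DE.
The 10×5 boundary matrix has rank 5 and Smith normal form diag(1,1,1,1,1).

Reading off H_k = ker ∂_k / im ∂_{k+1}:

  H_0: rank C_0 − rank ∂_1 = 5 − 4 = 1, and the invariant factors of ∂_1 are all 1, so H_0 = Z.
  H_1: rank ker ∂_1 − rank ∂_2 = (10 − 4) − 5 = 1, and the invariant factors of ∂_2 are all 1, so H_1 = Z.
  H_2: rank ker ∂_2 − rank ∂_3 = (5 − 5) − 0 = 0, and there is no ∂_3, so H_2 = 0.

As a check, the Euler characteristic is 5 − 10 + 5 = 0, which agrees with 1 − 1 + 0 = 0.

H_0 = Z,  H_1 = Z,  H_2 = 0.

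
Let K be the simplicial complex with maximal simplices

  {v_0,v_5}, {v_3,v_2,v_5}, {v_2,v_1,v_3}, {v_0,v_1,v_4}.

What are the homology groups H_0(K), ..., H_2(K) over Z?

Fix the vertex order v_0 < v_1 < v_2 < v_3 < v_4 < v_5 and write every simplex with vertices in increasing order. Then dim K = 2 and the simplices of K are:

  0-simplices (6): [v_0], [v_1], [v_2], [v_3], [v_4], [v_5]
  1-simplices (9): [v_0,v_1], [v_0,v_4], [v_0,v_5], [v_1,v_2], [v_1,v_3], [v_1,v_4], [v_2,v_3], [v_2,v_5], [v_3,v_5]
  2-simplices (3): [v_0,v_1,v_4], [v_1,v_2,v_3], [v_2,v_3,v_5]

so the chain groups are C_0 ≅ Z^6, C_1 ≅ Z^9, C_2 ≅ Z^3.

The boundary map ∂_1: C_1 → C_0 sends each edge [p,q] (with p < q) to q − p.
This gives a 6×9 integer matrix of rank 5; reducing to Smith normal form yields diagonal entries (1,1,1,1,1).

The boundary map ∂_2: C_2 → C_1 acts by ∂[p,q,r] = [q,r] − [p,r] + [p,q]. For instance
  ∂[v_2,v_3,v_5] = [v_3,v_5] − [v_2,v_5] + [v_2,v_3],
  ∂[v_0,v_1,v_4] = [v_1,v_4] − [v_0,v_4] + [v_0,v_1].
This gives a 9×3 integer matrix of rank 3; reducing to Smith normal form yields diagonal entries (1,1,1).

Reading off H_k = ker ∂_k / im ∂_{k+1}:

  H_0: rank C_0 − rank ∂_1 = 6 − 5 = 1, and the invariant factors of ∂_1 are all 1, so H_0 = Z.
  H_1: rank ker ∂_1 − rank ∂_2 = (9 − 5) − 3 = 1, and the invariant factors of ∂_2 are all 1, so H_1 = Z.
  H_2: rank ker ∂_2 − rank ∂_3 = (3 − 3) − 0 = 0, and there is no ∂_3, so H_2 = 0.

As a check, the Euler characteristic is 6 − 9 + 3 = 0, which agrees with 1 − 1 + 0 = 0.

H_0 ≅ Z,  H_1 ≅ Z,  H_2 = 0.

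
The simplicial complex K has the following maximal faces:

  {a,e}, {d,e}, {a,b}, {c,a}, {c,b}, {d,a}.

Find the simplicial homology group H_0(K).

K has 5 vertices, 6 edges.
rank ∂_0 = 0, rank ∂_1 = 4 ⇒ b_0 = 5 − 0 − 4 = 1; all invariant factors of ∂_1 are 1 so no torsion. So H_0 ≅ Z.

H_0 = Z.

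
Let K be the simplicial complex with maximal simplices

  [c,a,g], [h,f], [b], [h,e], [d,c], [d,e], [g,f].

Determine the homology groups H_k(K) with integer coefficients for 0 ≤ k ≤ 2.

H_0 ≅ Z^2,  H_1 ≅ Z,  H_2 = 0.

Take the total order a < b < c < d < e < f < g < h on the vertex set. Then K (dimension 2) consists of the simplices:

  0-simplices (8): a, b, c, d, e, f, g, h
  1-simplices (8): ac, ag, cd, cg, de, eh, fg, fh
  2-simplices (1): acg

giving chain groups C_0 ≅ Z^8, C_1 ≅ Z^8, C_2 ≅ Z^1.

∂_1: C_1 → C_0 sends each edge [p,q] (with p < q) to q − p. For instance
  ∂fh = h − f.
The resulting 8×8 matrix has rank 6, and its Smith normal form has invariant factors (1,1,1,1,1,1).

The boundary map ∂_2: C_2 → C_1 sends each 2-simplex [p,q,r] to [q,r] − [p,r] + [p,q]. For instance
  ∂acg = cg − ag + ac.
This gives a 8×1 integer matrix of rank 1; reducing to Smith normal form yields diagonal entries (1).

Now H_k = ker ∂_k / im ∂_{k+1}, so:

  H_0: rank C_0 − rank ∂_1 = 8 − 6 = 2, and the invariant factors of ∂_1 are all 1, so H_0 ≅ Z^2.
  H_1: rank ker ∂_1 − rank ∂_2 = (8 − 6) − 1 = 1, and the invariant factors of ∂_2 are all 1, so H_1 ≅ Z.
  H_2: rank ker ∂_2 − rank ∂_3 = (1 − 1) − 0 = 0, and there is no ∂_3, so H_2 ≅ 0.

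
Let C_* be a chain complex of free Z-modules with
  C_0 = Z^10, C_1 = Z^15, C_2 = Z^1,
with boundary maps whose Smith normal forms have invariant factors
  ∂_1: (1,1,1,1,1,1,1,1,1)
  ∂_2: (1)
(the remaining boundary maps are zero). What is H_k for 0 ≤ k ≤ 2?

H_0 = Z,  H_1 = Z^5,  H_2 = 0.

H_0: b_0 = 10 − 0 − 9 = 1; torsion from ∂_1 factors > 1: none. So H_0 = Z.
H_1: b_1 = 15 − 9 − 1 = 5; torsion from ∂_2 factors > 1: none. So H_1 = Z^5.
H_2: b_2 = 1 − 1 − 0 = 0; torsion from ∂_3 factors > 1: none. So H_2 = 0.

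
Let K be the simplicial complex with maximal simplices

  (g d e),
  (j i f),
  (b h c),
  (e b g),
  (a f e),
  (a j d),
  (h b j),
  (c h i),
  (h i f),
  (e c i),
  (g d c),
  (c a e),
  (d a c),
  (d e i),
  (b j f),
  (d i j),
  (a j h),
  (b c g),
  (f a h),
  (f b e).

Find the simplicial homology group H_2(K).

H_2 = 0.

Order the vertices as a < b < c < d < e < f < g < h < i < j. Listing each simplex with vertices in this order, K has dimension 2 with simplices:

  0-simplices (10): a, b, c, d, e, f, g, h, i, j
  1-simplices (30): ac, ad, ae, af, ah, aj, bc, be, bf, bg, bh, bj, cd, ce, cg, ch, ci, de, dg, di, dj, ef, eg, ei, fh, fi, fj, hi, hj, ij
  2-simplices (20): acd, ace, adj, aef, afh, ahj, bcg, bch, bef, beg, bfj, bhj, cdg, cei, chi, deg, dei, dij, fhi, fij

so the chain groups are C_0 ≅ Z^10, C_1 ≅ Z^30, C_2 ≅ Z^20.

Boundary ∂_1: C_1 → C_0 maps an edge to its endpoints' difference, ∂[p,q] = q − p.
This gives a 10×30 integer matrix of rank 9; reducing to Smith normal form yields diagonal entries (1,1,1,1,1,1,1,1,1).

∂_2: C_2 → C_1 sends each 2-simplex [p,q,r] to [q,r] − [p,r] + [p,q]. For instance
  ∂fhi = hi − fi + fh,
  ∂fij = ij − fj + fi.
The 30×20 boundary matrix has rank 20 and Smith normal form diag(1,1,1,1,1,1,1,1,1,1,1,1,1,1,1,1,1,1,1,2).

Computing H_k = (kernel of ∂_k) / (image of ∂_{k+1}):

  H_2: rank ker ∂_2 − rank ∂_3 = (20 − 20) − 0 = 0, and there is no ∂_3, so H_2 = 0.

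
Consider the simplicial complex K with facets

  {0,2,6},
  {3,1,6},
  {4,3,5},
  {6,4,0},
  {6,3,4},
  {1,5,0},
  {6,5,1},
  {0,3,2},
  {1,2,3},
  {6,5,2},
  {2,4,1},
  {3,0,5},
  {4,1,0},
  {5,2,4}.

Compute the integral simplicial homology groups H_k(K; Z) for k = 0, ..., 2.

Order the vertices as 0 < 1 < 2 < 3 < 4 < 5 < 6. Listing each simplex with vertices in this order, K has dimension 2 with simplices:

  0-simplices (7): [0], [1], [2], [3], [4], [5], [6]
  1-simplices (21): [0,1], [0,2], [0,3], [0,4], [0,5], [0,6], [1,2], [1,3], [1,4], [1,5], [1,6], [2,3], [2,4], [2,5], [2,6], [3,4], [3,5], [3,6], [4,5], [4,6], [5,6]
  2-simplices (14): [0,1,4], [0,1,5], [0,2,3], [0,2,6], [0,3,5], [0,4,6], [1,2,3], [1,2,4], [1,3,6], [1,5,6], [2,4,5], [2,5,6], [3,4,5], [3,4,6]

so the chain groups are C_0 ≅ Z^7, C_1 ≅ Z^21, C_2 ≅ Z^14.

∂_1: C_1 → C_0 is given by ∂[p,q] = [q] − [p].
The 7×21 boundary matrix has rank 6 and Smith normal form diag(1,1,1,1,1,1).

Boundary ∂_2: C_2 → C_1 acts by ∂[p,q,r] = [q,r] − [p,r] + [p,q]. For instance
  ∂[0,2,6] = [2,6] − [0,6] + [0,2],
  ∂[0,3,5] = [3,5] − [0,5] + [0,3].
This gives a 21×14 integer matrix of rank 13; reducing to Smith normal form yields diagonal entries (1,1,1,1,1,1,1,1,1,1,1,1,1).

Reading off H_k = ker ∂_k / im ∂_{k+1}:

  H_0: rank C_0 − rank ∂_1 = 7 − 6 = 1, and the invariant factors of ∂_1 are all 1, so H_0 = Z.
  H_1: rank ker ∂_1 − rank ∂_2 = (21 − 6) − 13 = 2, and the invariant factors of ∂_2 are all 1, so H_1 = Z^2.
  H_2: rank ker ∂_2 − rank ∂_3 = (14 − 13) − 0 = 1, and there is no ∂_3, so H_2 = Z.

(K is a triangulation of the torus T^2.)

H_0 ≅ Z,  H_1 ≅ Z^2,  H_2 ≅ Z.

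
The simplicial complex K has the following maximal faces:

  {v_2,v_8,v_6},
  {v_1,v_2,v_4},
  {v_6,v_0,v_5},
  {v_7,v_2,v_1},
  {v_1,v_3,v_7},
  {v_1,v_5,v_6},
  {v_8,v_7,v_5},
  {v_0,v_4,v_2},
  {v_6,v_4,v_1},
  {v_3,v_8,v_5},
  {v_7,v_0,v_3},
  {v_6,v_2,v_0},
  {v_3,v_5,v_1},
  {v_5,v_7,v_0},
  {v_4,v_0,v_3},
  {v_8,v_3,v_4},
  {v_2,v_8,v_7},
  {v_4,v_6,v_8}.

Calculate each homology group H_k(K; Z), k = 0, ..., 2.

H_0 = Z,  H_1 = Z ⊕ Z/2Z,  H_2 = 0.

Order the vertices as v_0 < v_1 < v_2 < v_3 < v_4 < v_5 < v_6 < v_7 < v_8. Listing each simplex with vertices in this order, K has dimension 2 with simplices:

  0-simplices (9): [v_0], [v_1], [v_2], [v_3], [v_4], [v_5], [v_6], [v_7], [v_8]
  1-simplices (27): (27 of them)
  2-simplices (18): (18 of them)

so the chain groups are C_0 ≅ Z^9, C_1 ≅ Z^27, C_2 ≅ Z^18.

Boundary ∂_1: C_1 → C_0 maps an edge to its endpoints' difference, ∂[p,q] = q − p.
This gives a 9×27 integer matrix of rank 8; reducing to Smith normal form yields diagonal entries (1,1,1,1,1,1,1,1).

The boundary map ∂_2: C_2 → C_1 acts by ∂[p,q,r] = [q,r] − [p,r] + [p,q]. For instance
  ∂[v_1,v_2,v_7] = [v_2,v_7] − [v_1,v_7] + [v_1,v_2],
  ∂[v_0,v_5,v_7] = [v_5,v_7] − [v_0,v_7] + [v_0,v_5].
As a 27×18 matrix over Z this has rank 18, with invariant factors (1,1,1,1,1,1,1,1,1,1,1,1,1,1,1,1,1,2).

From H_k ≅ ker(∂_k) / im(∂_{k+1}) we obtain:

  H_0: rank C_0 − rank ∂_1 = 9 − 8 = 1, and the invariant factors of ∂_1 are all 1, so H_0 = Z.
  H_1: rank ker ∂_1 − rank ∂_2 = (27 − 8) − 18 = 1, and ∂_2 has invariant factor 2 > 1, so H_1 = Z ⊕ Z/2Z.
  H_2: rank ker ∂_2 − rank ∂_3 = (18 − 18) − 0 = 0, and there is no ∂_3, so H_2 = 0.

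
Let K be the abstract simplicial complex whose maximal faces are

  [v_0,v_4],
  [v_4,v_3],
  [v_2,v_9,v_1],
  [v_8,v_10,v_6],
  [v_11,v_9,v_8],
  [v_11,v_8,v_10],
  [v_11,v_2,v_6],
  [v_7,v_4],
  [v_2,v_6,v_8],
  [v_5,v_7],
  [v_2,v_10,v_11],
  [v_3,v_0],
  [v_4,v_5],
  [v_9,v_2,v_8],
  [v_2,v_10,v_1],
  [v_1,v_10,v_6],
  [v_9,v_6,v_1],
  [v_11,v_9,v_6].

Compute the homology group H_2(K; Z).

H_2 = 0.

Order the vertices as v_0 < v_1 < v_2 < v_3 < v_4 < v_5 < v_6 < v_7 < v_8 < v_9 < v_10 < v_11. Listing each simplex with vertices in this order, K has dimension 2 with simplices:

  0-simplices (12): [v_0], [v_1], [v_2], [v_3], [v_4], [v_5], [v_6], [v_7], [v_8], [v_9], [v_10], [v_11]
  1-simplices (24): (24 of them)
  2-simplices (12): (12 of them)

Hence C_0 ≅ Z^12, C_1 ≅ Z^24, C_2 ≅ Z^12.

The boundary map ∂_1: C_1 → C_0 is given by ∂[p,q] = [q] − [p].
The 12×24 boundary matrix has rank 10 and Smith normal form diag(1,1,1,1,1,1,1,1,1,1).

∂_2: C_2 → C_1 acts by ∂[p,q,r] = [q,r] − [p,r] + [p,q]. For instance
  ∂[v_1,v_6,v_10] = [v_6,v_10] − [v_1,v_10] + [v_1,v_6],
  ∂[v_1,v_2,v_10] = [v_2,v_10] − [v_1,v_10] + [v_1,v_2].
As a 24×12 matrix over Z this has rank 12, with invariant factors (1,1,1,1,1,1,1,1,1,1,1,2).

Now H_k = ker ∂_k / im ∂_{k+1}, so:

  H_2: rank ker ∂_2 − rank ∂_3 = (12 − 12) − 0 = 0, and there is no ∂_3, so H_2 ≅ 0.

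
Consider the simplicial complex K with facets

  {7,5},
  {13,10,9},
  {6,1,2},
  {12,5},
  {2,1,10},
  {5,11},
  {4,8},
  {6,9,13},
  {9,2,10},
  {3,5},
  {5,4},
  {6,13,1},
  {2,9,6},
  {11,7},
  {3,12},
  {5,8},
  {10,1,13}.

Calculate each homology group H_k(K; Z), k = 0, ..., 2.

K has 13 vertices, 21 edges, 8 triangles.
rank ∂_0 = 0, rank ∂_1 = 11 ⇒ b_0 = 13 − 0 − 11 = 2; all invariant factors of ∂_1 are 1 so no torsion. So H_0 = Z^2.
rank ∂_1 = 11, rank ∂_2 = 7 ⇒ b_1 = 21 − 11 − 7 = 3; all invariant factors of ∂_2 are 1 so no torsion. So H_1 = Z^3.
rank ∂_2 = 7, rank ∂_3 = 0 ⇒ b_2 = 8 − 7 − 0 = 1. So H_2 = Z.

H_0 = Z^2,  H_1 = Z^3,  H_2 = Z.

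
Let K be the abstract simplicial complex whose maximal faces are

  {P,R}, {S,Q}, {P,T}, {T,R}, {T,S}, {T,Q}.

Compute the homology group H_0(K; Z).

We work with the vertex ordering P < Q < R < S < T. The simplices of K, each written with vertices in increasing order, are:

  0-simplices (5): P, Q, R, S, T
  1-simplices (6): PR, PT, QS, QT, RT, ST

Hence C_0 ≅ Z^5, C_1 ≅ Z^6.

The boundary map ∂_1: C_1 → C_0 maps an edge to its endpoints' difference, ∂[p,q] = q − p.
As a 5×6 matrix over Z this has rank 4, with invariant factors (1,1,1,1).

Reading off H_k = ker ∂_k / im ∂_{k+1}:

  H_0: rank C_0 − rank ∂_1 = 5 − 4 = 1, and the invariant factors of ∂_1 are all 1, so H_0 = Z.

(K is a triangulation of a wedge of 2 circles.)

H_0 = Z.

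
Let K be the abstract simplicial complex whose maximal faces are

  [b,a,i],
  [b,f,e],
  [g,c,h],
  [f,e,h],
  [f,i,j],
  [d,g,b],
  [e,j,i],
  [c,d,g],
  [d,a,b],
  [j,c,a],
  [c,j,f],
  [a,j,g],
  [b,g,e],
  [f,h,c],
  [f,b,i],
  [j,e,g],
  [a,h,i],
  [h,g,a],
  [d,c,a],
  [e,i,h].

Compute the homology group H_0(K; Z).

We work with the vertex ordering a < b < c < d < e < f < g < h < i < j. The simplices of K, each written with vertices in increasing order, are:

  0-simplices (10): a, b, c, d, e, f, g, h, i, j
  1-simplices (30): ab, ac, ad, ag, ah, ai, aj, bd, be, bf, bg, bi, cd, cf, cg, ch, cj, dg, ef, eg, eh, ei, ej, fh, fi, fj, gh, gj, hi, ij
  2-simplices (20): abd, abi, acd, acj, agh, agj, ahi, bdg, bef, beg, bfi, cdg, cfh, cfj, cgh, efh, egj, ehi, eij, fij

so the chain groups are C_0 ≅ Z^10, C_1 ≅ Z^30, C_2 ≅ Z^20.

Boundary ∂_1: C_1 → C_0 sends each edge [p,q] (with p < q) to q − p. For instance
  ∂fi = i − f.
The 10×30 boundary matrix has rank 9 and Smith normal form diag(1,1,1,1,1,1,1,1,1).

Boundary ∂_2: C_2 → C_1 maps a triangle to the signed sum of its edges. For instance
  ∂acj = cj − aj + ac,
  ∂acd = cd − ad + ac.
The resulting 30×20 matrix has rank 20, and its Smith normal form has invariant factors (1,1,1,1,1,1,1,1,1,1,1,1,1,1,1,1,1,1,1,2).

Now H_k = ker ∂_k / im ∂_{k+1}, so:

  H_0: rank C_0 − rank ∂_1 = 10 − 9 = 1, and the invariant factors of ∂_1 are all 1, so H_0 ≅ Z.

H_0 ≅ Z.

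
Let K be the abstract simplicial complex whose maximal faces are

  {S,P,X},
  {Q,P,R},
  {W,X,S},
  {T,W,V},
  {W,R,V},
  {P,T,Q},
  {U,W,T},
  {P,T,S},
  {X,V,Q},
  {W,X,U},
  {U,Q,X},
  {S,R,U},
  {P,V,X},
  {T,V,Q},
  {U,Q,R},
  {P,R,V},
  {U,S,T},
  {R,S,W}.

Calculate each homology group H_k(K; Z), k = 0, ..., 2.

Order the vertices as P < Q < R < S < T < U < V < W < X. Listing each simplex with vertices in this order, K has dimension 2 with simplices:

  0-simplices (9): P, Q, R, S, T, U, V, W, X
  1-simplices (27): PQ, PR, PS, PT, PV, PX, QR, QT, QU, QV, QX, RS, RU, RV, RW, ST, SU, SW, SX, TU, TV, TW, UW, UX, VW, VX, WX
  2-simplices (18): PQR, PQT, PRV, PST, PSX, PVX, QRU, QTV, QUX, QVX, RSU, RSW, RVW, STU, SWX, TUW, TVW, UWX

Hence C_0 ≅ Z^9, C_1 ≅ Z^27, C_2 ≅ Z^18.

Boundary ∂_1: C_1 → C_0 sends each edge [p,q] (with p < q) to q − p.
As a 9×27 matrix over Z this has rank 8, with invariant factors (1,1,1,1,1,1,1,1).

∂_2: C_2 → C_1 sends each 2-simplex [p,q,r] to [q,r] − [p,r] + [p,q]. For instance
  ∂STU = TU − SU + ST,
  ∂PQR = QR − PR + PQ.
The 27×18 boundary matrix has rank 18 and Smith normal form diag(1,1,1,1,1,1,1,1,1,1,1,1,1,1,1,1,1,2).

Now H_k = ker ∂_k / im ∂_{k+1}, so:

  H_0: rank C_0 − rank ∂_1 = 9 − 8 = 1, and the invariant factors of ∂_1 are all 1, so H_0 = Z.
  H_1: rank ker ∂_1 − rank ∂_2 = (27 − 8) − 18 = 1, and ∂_2 has invariant factor 2 > 1, so H_1 = Z ⊕ Z/2Z.
  H_2: rank ker ∂_2 − rank ∂_3 = (18 − 18) − 0 = 0, and there is no ∂_3, so H_2 = 0.

As a check, the Euler characteristic is 9 − 27 + 18 = 0, which agrees with 1 − 1 + 0 = 0.
(K is a triangulation of the Klein bottle.)

H_0 = Z,  H_1 = Z ⊕ Z/2Z,  H_2 = 0.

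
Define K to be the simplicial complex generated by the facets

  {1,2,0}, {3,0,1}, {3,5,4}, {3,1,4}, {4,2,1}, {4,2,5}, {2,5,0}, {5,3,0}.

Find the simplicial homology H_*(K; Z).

We work with the vertex ordering 0 < 1 < 2 < 3 < 4 < 5. The simplices of K, each written with vertices in increasing order, are:

  0-simplices (6): [0], [1], [2], [3], [4], [5]
  1-simplices (12): [0,1], [0,2], [0,3], [0,5], [1,2], [1,3], [1,4], [2,4], [2,5], [3,4], [3,5], [4,5]
  2-simplices (8): [0,1,2], [0,1,3], [0,2,5], [0,3,5], [1,2,4], [1,3,4], [2,4,5], [3,4,5]

Hence C_0 ≅ Z^6, C_1 ≅ Z^12, C_2 ≅ Z^8.

Boundary ∂_1: C_1 → C_0 maps an edge to its endpoints' difference, ∂[p,q] = q − p.
The resulting 6×12 matrix has rank 5, and its Smith normal form has invariant factors (1,1,1,1,1).

The boundary map ∂_2: C_2 → C_1 maps a triangle to the signed sum of its edges. For instance
  ∂[0,2,5] = [2,5] − [0,5] + [0,2],
  ∂[0,1,2] = [1,2] − [0,2] + [0,1].
This gives a 12×8 integer matrix of rank 7; reducing to Smith normal form yields diagonal entries (1,1,1,1,1,1,1).

Computing H_k = (kernel of ∂_k) / (image of ∂_{k+1}):

  H_0: rank C_0 − rank ∂_1 = 6 − 5 = 1, and the invariant factors of ∂_1 are all 1, so H_0 ≅ Z.
  H_1: rank ker ∂_1 − rank ∂_2 = (12 − 5) − 7 = 0, and the invariant factors of ∂_2 are all 1, so H_1 ≅ 0.
  H_2: rank ker ∂_2 − rank ∂_3 = (8 − 7) − 0 = 1, and there is no ∂_3, so H_2 ≅ Z.

As a check, the Euler characteristic is 6 − 12 + 8 = 2, which agrees with 1 − 0 + 1 = 2.
(K is a triangulation of the 2-sphere S^2.)

H_0 = Z,  H_1 = 0,  H_2 = Z.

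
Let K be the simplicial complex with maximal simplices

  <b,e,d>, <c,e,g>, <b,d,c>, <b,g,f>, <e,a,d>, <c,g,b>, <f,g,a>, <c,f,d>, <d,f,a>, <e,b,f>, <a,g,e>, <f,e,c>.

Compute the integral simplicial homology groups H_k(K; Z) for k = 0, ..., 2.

H_0 ≅ Z,  H_1 ≅ Z/2,  H_2 = 0.

We work with the vertex ordering a < b < c < d < e < f < g. The simplices of K, each written with vertices in increasing order, are:

  0-simplices (7): a, b, c, d, e, f, g
  1-simplices (18): ad, ae, af, ag, bc, bd, be, bf, bg, cd, ce, cf, cg, de, df, ef, eg, fg
  2-simplices (12): ade, adf, aeg, afg, bcd, bcg, bde, bef, bfg, cdf, cef, ceg

giving chain groups C_0 ≅ Z^7, C_1 ≅ Z^18, C_2 ≅ Z^12.

Boundary ∂_1: C_1 → C_0 is given by ∂[p,q] = [q] − [p]. For instance
  ∂ce = e − c.
As a 7×18 matrix over Z this has rank 6, with invariant factors (1,1,1,1,1,1).

∂_2: C_2 → C_1 maps a triangle to the signed sum of its edges. For instance
  ∂ade = de − ae + ad,
  ∂bcd = cd − bd + bc.
The 18×12 boundary matrix has rank 12 and Smith normal form diag(1,1,1,1,1,1,1,1,1,1,1,2).

Now H_k = ker ∂_k / im ∂_{k+1}, so:

  H_0: rank C_0 − rank ∂_1 = 7 − 6 = 1, and the invariant factors of ∂_1 are all 1, so H_0 = Z.
  H_1: rank ker ∂_1 − rank ∂_2 = (18 − 6) − 12 = 0, and ∂_2 has invariant factor 2 > 1, so H_1 = Z/2.
  H_2: rank ker ∂_2 − rank ∂_3 = (12 − 12) − 0 = 0, and there is no ∂_3, so H_2 = 0.

As a check, the Euler characteristic is 7 − 18 + 12 = 1, which agrees with 1 − 0 + 0 = 1.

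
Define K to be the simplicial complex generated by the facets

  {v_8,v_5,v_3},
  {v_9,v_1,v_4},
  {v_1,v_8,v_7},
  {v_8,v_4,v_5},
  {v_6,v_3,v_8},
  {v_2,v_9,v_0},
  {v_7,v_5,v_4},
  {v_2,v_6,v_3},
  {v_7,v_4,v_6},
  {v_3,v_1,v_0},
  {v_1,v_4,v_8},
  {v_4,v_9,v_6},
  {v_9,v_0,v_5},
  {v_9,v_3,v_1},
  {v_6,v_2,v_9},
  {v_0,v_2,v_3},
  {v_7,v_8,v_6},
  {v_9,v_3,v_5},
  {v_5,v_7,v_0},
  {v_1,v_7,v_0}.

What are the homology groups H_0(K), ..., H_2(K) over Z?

Fix the vertex order v_0 < v_1 < v_2 < v_3 < v_4 < v_5 < v_6 < v_7 < v_8 < v_9 and write every simplex with vertices in increasing order. Then dim K = 2 and the simplices of K are:

  0-simplices (10): [v_0], [v_1], [v_2], [v_3], [v_4], [v_5], [v_6], [v_7], [v_8], [v_9]
  1-simplices (30): (30 of them)
  2-simplices (20): (20 of them)

Hence C_0 ≅ Z^10, C_1 ≅ Z^30, C_2 ≅ Z^20.

Boundary ∂_1: C_1 → C_0 maps an edge to its endpoints' difference, ∂[p,q] = q − p. For instance
  ∂[v_5,v_7] = [v_7] − [v_5].
The 10×30 boundary matrix has rank 9 and Smith normal form diag(1,1,1,1,1,1,1,1,1).

Boundary ∂_2: C_2 → C_1 sends each 2-simplex [p,q,r] to [q,r] − [p,r] + [p,q]. For instance
  ∂[v_4,v_5,v_7] = [v_5,v_7] − [v_4,v_7] + [v_4,v_5],
  ∂[v_4,v_6,v_9] = [v_6,v_9] − [v_4,v_9] + [v_4,v_6].
The resulting 30×20 matrix has rank 20, and its Smith normal form has invariant factors (1,1,1,1,1,1,1,1,1,1,1,1,1,1,1,1,1,1,1,2).

Computing H_k = (kernel of ∂_k) / (image of ∂_{k+1}):

  H_0: rank C_0 − rank ∂_1 = 10 − 9 = 1, and the invariant factors of ∂_1 are all 1, so H_0 ≅ Z.
  H_1: rank ker ∂_1 − rank ∂_2 = (30 − 9) − 20 = 1, and ∂_2 has invariant factor 2 > 1, so H_1 ≅ Z ⊕ Z/2Z.
  H_2: rank ker ∂_2 − rank ∂_3 = (20 − 20) − 0 = 0, and there is no ∂_3, so H_2 ≅ 0.

H_0 = Z,  H_1 = Z ⊕ Z/2Z,  H_2 = 0.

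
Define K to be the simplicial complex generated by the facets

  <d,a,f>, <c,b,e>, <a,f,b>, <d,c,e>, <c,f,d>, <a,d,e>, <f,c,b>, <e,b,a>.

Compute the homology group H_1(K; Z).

Order the vertices as a < b < c < d < e < f. Listing each simplex with vertices in this order, K has dimension 2 with simplices:

  0-simplices (6): a, b, c, d, e, f
  1-simplices (12): ab, ad, ae, af, bc, be, bf, cd, ce, cf, de, df
  2-simplices (8): abe, abf, ade, adf, bce, bcf, cde, cdf

Hence C_0 ≅ Z^6, C_1 ≅ Z^12, C_2 ≅ Z^8.

∂_1: C_1 → C_0 maps an edge to its endpoints' difference, ∂[p,q] = q − p. For instance
  ∂de = e − d.
This gives a 6×12 integer matrix of rank 5; reducing to Smith normal form yields diagonal entries (1,1,1,1,1).

The boundary map ∂_2: C_2 → C_1 acts by ∂[p,q,r] = [q,r] − [p,r] + [p,q]. For instance
  ∂cdf = df − cf + cd,
  ∂bce = ce − be + bc.
The 12×8 boundary matrix has rank 7 and Smith normal form diag(1,1,1,1,1,1,1).

Reading off H_k = ker ∂_k / im ∂_{k+1}:

  H_1: rank ker ∂_1 − rank ∂_2 = (12 − 5) − 7 = 0, and the invariant factors of ∂_2 are all 1, so H_1 = 0.

H_1 = 0.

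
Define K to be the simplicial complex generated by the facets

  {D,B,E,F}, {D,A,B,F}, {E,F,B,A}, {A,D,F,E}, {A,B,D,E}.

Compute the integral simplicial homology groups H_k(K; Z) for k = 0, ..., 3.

Take the total order A < B < D < E < F on the vertex set. Then K (dimension 3) consists of the simplices:

  0-simplices (5): A, B, D, E, F
  1-simplices (10): AB, AD, AE, AF, BD, BE, BF, DE, DF, EF
  2-simplices (10): ABD, ABE, ABF, ADE, ADF, AEF, BDE, BDF, BEF, DEF
  3-simplices (5): ABDE, ABDF, ABEF, ADEF, BDEF

giving chain groups C_0 ≅ Z^5, C_1 ≅ Z^10, C_2 ≅ Z^10, C_3 ≅ Z^5.

The boundary map ∂_1: C_1 → C_0 is given by ∂[p,q] = [q] − [p].
As a 5×10 matrix over Z this has rank 4, with invariant factors (1,1,1,1).

The boundary map ∂_2: C_2 → C_1 sends each 2-simplex [p,q,r] to [q,r] − [p,r] + [p,q]. For instance
  ∂ADE = DE − AE + AD,
  ∂DEF = EF − DF + DE.
This gives a 10×10 integer matrix of rank 6; reducing to Smith normal form yields diagonal entries (1,1,1,1,1,1).

The boundary map ∂_3: C_3 → C_2 sends each 3-simplex σ to the alternating sum Σ_i (−1)^i (σ with its i-th vertex removed). For instance
  ∂ABDF = BDF − ADF + ABF − ABD,
  ∂ABDE = BDE − ADE + ABE − ABD.
The 10×5 boundary matrix has rank 4 and Smith normal form diag(1,1,1,1).

Reading off H_k = ker ∂_k / im ∂_{k+1}:

  H_0: rank C_0 − rank ∂_1 = 5 − 4 = 1, and the invariant factors of ∂_1 are all 1, so H_0 = Z.
  H_1: rank ker ∂_1 − rank ∂_2 = (10 − 4) − 6 = 0, and the invariant factors of ∂_2 are all 1, so H_1 = 0.
  H_2: rank ker ∂_2 − rank ∂_3 = (10 − 6) − 4 = 0, and the invariant factors of ∂_3 are all 1, so H_2 = 0.
  H_3: rank ker ∂_3 − rank ∂_4 = (5 − 4) − 0 = 1, and there is no ∂_4, so H_3 = Z.

(K is a triangulation of the 3-sphere S^3.)

H_0 = Z,  H_1 = 0,  H_2 = 0,  H_3 = Z.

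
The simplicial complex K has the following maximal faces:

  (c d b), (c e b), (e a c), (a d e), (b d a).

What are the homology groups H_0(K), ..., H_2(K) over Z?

K has 5 vertices, 10 edges, 5 triangles.
rank ∂_0 = 0, rank ∂_1 = 4 ⇒ b_0 = 5 − 0 − 4 = 1; all invariant factors of ∂_1 are 1 so no torsion. So H_0 = Z.
rank ∂_1 = 4, rank ∂_2 = 5 ⇒ b_1 = 10 − 4 − 5 = 1; all invariant factors of ∂_2 are 1 so no torsion. So H_1 = Z.
rank ∂_2 = 5, rank ∂_3 = 0 ⇒ b_2 = 5 − 5 − 0 = 0. So H_2 = 0.

H_0 ≅ Z,  H_1 ≅ Z,  H_2 = 0.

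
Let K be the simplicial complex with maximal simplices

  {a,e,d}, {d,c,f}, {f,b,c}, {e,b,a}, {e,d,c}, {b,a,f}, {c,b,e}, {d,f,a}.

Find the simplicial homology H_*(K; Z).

K has 6 vertices, 12 edges, 8 triangles.
rank ∂_0 = 0, rank ∂_1 = 5 ⇒ b_0 = 6 − 0 − 5 = 1; all invariant factors of ∂_1 are 1 so no torsion. So H_0 ≅ Z.
rank ∂_1 = 5, rank ∂_2 = 7 ⇒ b_1 = 12 − 5 − 7 = 0; all invariant factors of ∂_2 are 1 so no torsion. So H_1 ≅ 0.
rank ∂_2 = 7, rank ∂_3 = 0 ⇒ b_2 = 8 − 7 − 0 = 1. So H_2 ≅ Z.

H_0 ≅ Z,  H_1 = 0,  H_2 ≅ Z.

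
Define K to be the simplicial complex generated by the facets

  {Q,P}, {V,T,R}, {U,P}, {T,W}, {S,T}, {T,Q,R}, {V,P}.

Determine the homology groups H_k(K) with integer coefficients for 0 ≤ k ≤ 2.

H_0 ≅ Z,  H_1 ≅ Z,  H_2 = 0.

K has 8 vertices, 10 edges, 2 triangles.
rank ∂_0 = 0, rank ∂_1 = 7 ⇒ b_0 = 8 − 0 − 7 = 1; all invariant factors of ∂_1 are 1 so no torsion. So H_0 = Z.
rank ∂_1 = 7, rank ∂_2 = 2 ⇒ b_1 = 10 − 7 − 2 = 1; all invariant factors of ∂_2 are 1 so no torsion. So H_1 = Z.
rank ∂_2 = 2, rank ∂_3 = 0 ⇒ b_2 = 2 − 2 − 0 = 0. So H_2 = 0.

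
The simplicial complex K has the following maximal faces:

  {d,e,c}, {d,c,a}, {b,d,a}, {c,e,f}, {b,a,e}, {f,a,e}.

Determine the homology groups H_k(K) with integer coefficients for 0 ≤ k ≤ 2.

H_0 = Z,  H_1 = Z,  H_2 = 0.

Order the vertices as a < b < c < d < e < f. Listing each simplex with vertices in this order, K has dimension 2 with simplices:

  0-simplices (6): a, b, c, d, e, f
  1-simplices (12): ab, ac, ad, ae, af, bd, be, cd, ce, cf, de, ef
  2-simplices (6): abd, abe, acd, aef, cde, cef

so the chain groups are C_0 ≅ Z^6, C_1 ≅ Z^12, C_2 ≅ Z^6.

The boundary map ∂_1: C_1 → C_0 sends each edge [p,q] (with p < q) to q − p. For instance
  ∂ef = f − e.
The resulting 6×12 matrix has rank 5, and its Smith normal form has invariant factors (1,1,1,1,1).

The boundary map ∂_2: C_2 → C_1 sends each 2-simplex [p,q,r] to [q,r] − [p,r] + [p,q]. For instance
  ∂cde = de − ce + cd,
  ∂aef = ef − af + ae.
This gives a 12×6 integer matrix of rank 6; reducing to Smith normal form yields diagonal entries (1,1,1,1,1,1).

Computing H_k = (kernel of ∂_k) / (image of ∂_{k+1}):

  H_0: rank C_0 − rank ∂_1 = 6 − 5 = 1, and the invariant factors of ∂_1 are all 1, so H_0 = Z.
  H_1: rank ker ∂_1 − rank ∂_2 = (12 − 5) − 6 = 1, and the invariant factors of ∂_2 are all 1, so H_1 = Z.
  H_2: rank ker ∂_2 − rank ∂_3 = (6 − 6) − 0 = 0, and there is no ∂_3, so H_2 = 0.

(K is a triangulation of the cylinder S^1 x I.)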